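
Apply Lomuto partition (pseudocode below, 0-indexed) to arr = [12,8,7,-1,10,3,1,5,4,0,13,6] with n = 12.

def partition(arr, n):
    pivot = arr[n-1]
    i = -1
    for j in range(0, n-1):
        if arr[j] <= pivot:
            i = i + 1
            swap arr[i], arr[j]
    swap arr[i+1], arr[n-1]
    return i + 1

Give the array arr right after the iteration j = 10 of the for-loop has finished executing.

[-1,3,1,5,4,0,7,12,10,8,13,6]

pivot = arr[11] = 6; i = -1
j=0: arr[0]=12 > 6 → no swap
j=1: arr[1]=8 > 6 → no swap
j=2: arr[2]=7 > 6 → no swap
j=3: arr[3]=-1 ≤ 6 → i=0, swap arr[0],arr[3] → [-1,8,7,12,10,3,1,5,4,0,13,6]
j=4: arr[4]=10 > 6 → no swap
j=5: arr[5]=3 ≤ 6 → i=1, swap arr[1],arr[5] → [-1,3,7,12,10,8,1,5,4,0,13,6]
j=6: arr[6]=1 ≤ 6 → i=2, swap arr[2],arr[6] → [-1,3,1,12,10,8,7,5,4,0,13,6]
j=7: arr[7]=5 ≤ 6 → i=3, swap arr[3],arr[7] → [-1,3,1,5,10,8,7,12,4,0,13,6]
j=8: arr[8]=4 ≤ 6 → i=4, swap arr[4],arr[8] → [-1,3,1,5,4,8,7,12,10,0,13,6]
j=9: arr[9]=0 ≤ 6 → i=5, swap arr[5],arr[9] → [-1,3,1,5,4,0,7,12,10,8,13,6]
j=10: arr[10]=13 > 6 → no swap
(after j=10) arr = [-1,3,1,5,4,0,7,12,10,8,13,6]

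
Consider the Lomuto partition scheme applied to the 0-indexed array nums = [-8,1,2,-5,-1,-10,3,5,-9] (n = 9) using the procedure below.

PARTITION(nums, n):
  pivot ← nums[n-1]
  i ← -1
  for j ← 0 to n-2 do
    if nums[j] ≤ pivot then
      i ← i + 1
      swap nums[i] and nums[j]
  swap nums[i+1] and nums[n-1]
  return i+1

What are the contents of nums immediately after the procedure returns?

pivot = nums[8] = -9; i = -1
j=0: nums[0]=-8 > -9 → no swap
j=1: nums[1]=1 > -9 → no swap
j=2: nums[2]=2 > -9 → no swap
j=3: nums[3]=-5 > -9 → no swap
j=4: nums[4]=-1 > -9 → no swap
j=5: nums[5]=-10 ≤ -9 → i=0, swap nums[0],nums[5] → [-10,1,2,-5,-1,-8,3,5,-9]
j=6: nums[6]=3 > -9 → no swap
j=7: nums[7]=5 > -9 → no swap
final swap nums[1],nums[8] → [-10,-9,2,-5,-1,-8,3,5,1]; return 1

[-10,-9,2,-5,-1,-8,3,5,1]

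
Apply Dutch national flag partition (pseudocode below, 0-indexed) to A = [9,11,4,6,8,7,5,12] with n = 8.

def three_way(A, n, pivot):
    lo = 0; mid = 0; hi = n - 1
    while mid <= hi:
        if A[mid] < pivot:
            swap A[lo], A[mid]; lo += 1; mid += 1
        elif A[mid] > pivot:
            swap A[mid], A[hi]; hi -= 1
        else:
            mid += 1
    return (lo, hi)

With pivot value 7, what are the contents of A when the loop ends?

[5,4,6,7,8,11,12,9]

lo=0 mid=0 hi=7
9>7: swap(0,7), hi=6 ⇒ [12,11,4,6,8,7,5,9]
12>7: swap(0,6), hi=5 ⇒ [5,11,4,6,8,7,12,9]
5<7: swap(0,0), lo=1 mid=1 ⇒ [5,11,4,6,8,7,12,9]
11>7: swap(1,5), hi=4 ⇒ [5,7,4,6,8,11,12,9]
7=7: mid=2
4<7: swap(1,2), lo=2 mid=3 ⇒ [5,4,7,6,8,11,12,9]
6<7: swap(2,3), lo=3 mid=4 ⇒ [5,4,6,7,8,11,12,9]
8>7: swap(4,4), hi=3 ⇒ [5,4,6,7,8,11,12,9]
done. lo=3 hi=3; A=[5,4,6,7,8,11,12,9]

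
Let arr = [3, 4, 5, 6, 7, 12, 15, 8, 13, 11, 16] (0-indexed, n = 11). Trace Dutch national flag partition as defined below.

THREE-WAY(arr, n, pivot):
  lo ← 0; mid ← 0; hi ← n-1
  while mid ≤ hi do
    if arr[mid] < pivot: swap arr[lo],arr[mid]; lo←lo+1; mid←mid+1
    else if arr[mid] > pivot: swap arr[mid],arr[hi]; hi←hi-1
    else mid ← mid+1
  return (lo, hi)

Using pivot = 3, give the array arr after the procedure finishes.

lo=0 mid=0 hi=10
3=3: mid=1
4>3: swap(1,10), hi=9 ⇒ [3, 16, 5, 6, 7, 12, 15, 8, 13, 11, 4]
16>3: swap(1,9), hi=8 ⇒ [3, 11, 5, 6, 7, 12, 15, 8, 13, 16, 4]
11>3: swap(1,8), hi=7 ⇒ [3, 13, 5, 6, 7, 12, 15, 8, 11, 16, 4]
13>3: swap(1,7), hi=6 ⇒ [3, 8, 5, 6, 7, 12, 15, 13, 11, 16, 4]
8>3: swap(1,6), hi=5 ⇒ [3, 15, 5, 6, 7, 12, 8, 13, 11, 16, 4]
15>3: swap(1,5), hi=4 ⇒ [3, 12, 5, 6, 7, 15, 8, 13, 11, 16, 4]
12>3: swap(1,4), hi=3 ⇒ [3, 7, 5, 6, 12, 15, 8, 13, 11, 16, 4]
7>3: swap(1,3), hi=2 ⇒ [3, 6, 5, 7, 12, 15, 8, 13, 11, 16, 4]
6>3: swap(1,2), hi=1 ⇒ [3, 5, 6, 7, 12, 15, 8, 13, 11, 16, 4]
5>3: swap(1,1), hi=0 ⇒ [3, 5, 6, 7, 12, 15, 8, 13, 11, 16, 4]
done. lo=0 hi=0; arr=[3, 5, 6, 7, 12, 15, 8, 13, 11, 16, 4]

[3, 5, 6, 7, 12, 15, 8, 13, 11, 16, 4]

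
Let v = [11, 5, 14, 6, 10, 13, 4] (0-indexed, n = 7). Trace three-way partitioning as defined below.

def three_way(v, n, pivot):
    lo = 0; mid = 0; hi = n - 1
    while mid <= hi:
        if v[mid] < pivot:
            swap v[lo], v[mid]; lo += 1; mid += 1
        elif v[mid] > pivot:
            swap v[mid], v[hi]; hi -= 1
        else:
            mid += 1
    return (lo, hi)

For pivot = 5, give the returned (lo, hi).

pivot = 5; lo=0, mid=0, hi=6
v[mid]=11>5: swap v[0],v[6]; hi=5 → [4, 5, 14, 6, 10, 13, 11]
v[mid]=4<5: swap v[0],v[0]; lo=1,mid=1 → [4, 5, 14, 6, 10, 13, 11]
v[mid]=5=5: mid=2
v[mid]=14>5: swap v[2],v[5]; hi=4 → [4, 5, 13, 6, 10, 14, 11]
v[mid]=13>5: swap v[2],v[4]; hi=3 → [4, 5, 10, 6, 13, 14, 11]
v[mid]=10>5: swap v[2],v[3]; hi=2 → [4, 5, 6, 10, 13, 14, 11]
v[mid]=6>5: swap v[2],v[2]; hi=1 → [4, 5, 6, 10, 13, 14, 11]
end: lo=1, hi=1; v = [4, 5, 6, 10, 13, 14, 11]

(1, 1)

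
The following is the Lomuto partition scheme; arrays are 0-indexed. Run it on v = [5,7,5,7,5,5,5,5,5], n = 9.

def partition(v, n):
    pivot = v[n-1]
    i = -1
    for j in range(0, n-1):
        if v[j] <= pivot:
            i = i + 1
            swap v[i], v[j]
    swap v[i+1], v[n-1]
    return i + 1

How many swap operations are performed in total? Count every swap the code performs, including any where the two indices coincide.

pivot = v[8] = 5; i = -1
j=0: v[0]=5 ≤ 5 → i=0, swap v[0],v[0] (no change) → [5,7,5,7,5,5,5,5,5]
j=1: v[1]=7 > 5 → no swap
j=2: v[2]=5 ≤ 5 → i=1, swap v[1],v[2] → [5,5,7,7,5,5,5,5,5]
j=3: v[3]=7 > 5 → no swap
j=4: v[4]=5 ≤ 5 → i=2, swap v[2],v[4] → [5,5,5,7,7,5,5,5,5]
j=5: v[5]=5 ≤ 5 → i=3, swap v[3],v[5] → [5,5,5,5,7,7,5,5,5]
j=6: v[6]=5 ≤ 5 → i=4, swap v[4],v[6] → [5,5,5,5,5,7,7,5,5]
j=7: v[7]=5 ≤ 5 → i=5, swap v[5],v[7] → [5,5,5,5,5,5,7,7,5]
final swap v[6],v[8] → [5,5,5,5,5,5,5,7,7]; return 6

7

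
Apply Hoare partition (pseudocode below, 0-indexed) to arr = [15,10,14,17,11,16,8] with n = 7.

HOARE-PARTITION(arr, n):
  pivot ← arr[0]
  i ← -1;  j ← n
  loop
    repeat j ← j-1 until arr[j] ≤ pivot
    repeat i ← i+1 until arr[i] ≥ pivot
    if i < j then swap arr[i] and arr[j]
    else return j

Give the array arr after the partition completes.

[8,10,14,11,17,16,15]

pivot = arr[0] = 15; i = -1, j = 7
j→6 (arr[6]=8≤15), i→0 (arr[0]=15≥15); i<j, swap → [8,10,14,17,11,16,15]
j→4 (arr[4]=11≤15), i→3 (arr[3]=17≥15); i<j, swap → [8,10,14,11,17,16,15]
j→3, i→4; i≥j, return j=3. arr = [8,10,14,11,17,16,15]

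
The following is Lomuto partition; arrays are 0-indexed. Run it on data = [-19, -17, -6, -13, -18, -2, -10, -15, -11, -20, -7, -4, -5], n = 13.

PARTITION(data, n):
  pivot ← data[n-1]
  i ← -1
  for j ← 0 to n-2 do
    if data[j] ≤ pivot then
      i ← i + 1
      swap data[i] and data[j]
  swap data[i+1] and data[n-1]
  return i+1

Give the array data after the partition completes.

[-19, -17, -6, -13, -18, -10, -15, -11, -20, -7, -5, -4, -2]

pivot = data[12] = -5; i = -1
j=0: data[0]=-19 ≤ -5 → i=0, swap data[0],data[0] (no change) → [-19, -17, -6, -13, -18, -2, -10, -15, -11, -20, -7, -4, -5]
j=1: data[1]=-17 ≤ -5 → i=1, swap data[1],data[1] (no change) → [-19, -17, -6, -13, -18, -2, -10, -15, -11, -20, -7, -4, -5]
j=2: data[2]=-6 ≤ -5 → i=2, swap data[2],data[2] (no change) → [-19, -17, -6, -13, -18, -2, -10, -15, -11, -20, -7, -4, -5]
j=3: data[3]=-13 ≤ -5 → i=3, swap data[3],data[3] (no change) → [-19, -17, -6, -13, -18, -2, -10, -15, -11, -20, -7, -4, -5]
j=4: data[4]=-18 ≤ -5 → i=4, swap data[4],data[4] (no change) → [-19, -17, -6, -13, -18, -2, -10, -15, -11, -20, -7, -4, -5]
j=5: data[5]=-2 > -5 → no swap
j=6: data[6]=-10 ≤ -5 → i=5, swap data[5],data[6] → [-19, -17, -6, -13, -18, -10, -2, -15, -11, -20, -7, -4, -5]
j=7: data[7]=-15 ≤ -5 → i=6, swap data[6],data[7] → [-19, -17, -6, -13, -18, -10, -15, -2, -11, -20, -7, -4, -5]
j=8: data[8]=-11 ≤ -5 → i=7, swap data[7],data[8] → [-19, -17, -6, -13, -18, -10, -15, -11, -2, -20, -7, -4, -5]
j=9: data[9]=-20 ≤ -5 → i=8, swap data[8],data[9] → [-19, -17, -6, -13, -18, -10, -15, -11, -20, -2, -7, -4, -5]
j=10: data[10]=-7 ≤ -5 → i=9, swap data[9],data[10] → [-19, -17, -6, -13, -18, -10, -15, -11, -20, -7, -2, -4, -5]
j=11: data[11]=-4 > -5 → no swap
final swap data[10],data[12] → [-19, -17, -6, -13, -18, -10, -15, -11, -20, -7, -5, -4, -2]; return 10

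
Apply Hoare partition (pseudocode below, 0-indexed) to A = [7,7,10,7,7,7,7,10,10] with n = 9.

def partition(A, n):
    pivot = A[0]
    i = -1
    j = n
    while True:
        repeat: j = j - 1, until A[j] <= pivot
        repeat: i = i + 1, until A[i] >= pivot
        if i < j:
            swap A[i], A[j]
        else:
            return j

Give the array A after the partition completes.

[7,7,7,7,10,7,7,10,10]

pivot=7
j stops at 6 (7), i stops at 0 (7); swap ⇒ [7,7,10,7,7,7,7,10,10]
j stops at 5 (7), i stops at 1 (7); swap ⇒ [7,7,10,7,7,7,7,10,10]
j stops at 4 (7), i stops at 2 (10); swap ⇒ [7,7,7,7,10,7,7,10,10]
j stops at 3, i stops at 3; i≥j ⇒ return 3. A=[7,7,7,7,10,7,7,10,10]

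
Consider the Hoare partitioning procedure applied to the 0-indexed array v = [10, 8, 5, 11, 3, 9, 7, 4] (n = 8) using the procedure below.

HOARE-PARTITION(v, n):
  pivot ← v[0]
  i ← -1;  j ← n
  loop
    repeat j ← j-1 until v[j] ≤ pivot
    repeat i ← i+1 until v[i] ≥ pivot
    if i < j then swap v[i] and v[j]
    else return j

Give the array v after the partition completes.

pivot=10
j stops at 7 (4), i stops at 0 (10); swap ⇒ [4, 8, 5, 11, 3, 9, 7, 10]
j stops at 6 (7), i stops at 3 (11); swap ⇒ [4, 8, 5, 7, 3, 9, 11, 10]
j stops at 5, i stops at 6; i≥j ⇒ return 5. v=[4, 8, 5, 7, 3, 9, 11, 10]

[4, 8, 5, 7, 3, 9, 11, 10]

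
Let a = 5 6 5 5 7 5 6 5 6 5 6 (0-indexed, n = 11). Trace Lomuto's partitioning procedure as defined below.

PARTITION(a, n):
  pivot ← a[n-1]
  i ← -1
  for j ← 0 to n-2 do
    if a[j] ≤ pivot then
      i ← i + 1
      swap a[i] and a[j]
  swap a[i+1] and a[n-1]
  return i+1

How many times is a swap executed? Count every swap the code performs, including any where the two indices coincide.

pivot=6, i=-1
j=0: 5≤6, i=0, swap(0,0) ⇒ 5 6 5 5 7 5 6 5 6 5 6
j=1: 6≤6, i=1, swap(1,1) ⇒ 5 6 5 5 7 5 6 5 6 5 6
j=2: 5≤6, i=2, swap(2,2) ⇒ 5 6 5 5 7 5 6 5 6 5 6
j=3: 5≤6, i=3, swap(3,3) ⇒ 5 6 5 5 7 5 6 5 6 5 6
j=4: 7>6, skip
j=5: 5≤6, i=4, swap(4,5) ⇒ 5 6 5 5 5 7 6 5 6 5 6
j=6: 6≤6, i=5, swap(5,6) ⇒ 5 6 5 5 5 6 7 5 6 5 6
j=7: 5≤6, i=6, swap(6,7) ⇒ 5 6 5 5 5 6 5 7 6 5 6
j=8: 6≤6, i=7, swap(7,8) ⇒ 5 6 5 5 5 6 5 6 7 5 6
j=9: 5≤6, i=8, swap(8,9) ⇒ 5 6 5 5 5 6 5 6 5 7 6
swap(9,10) ⇒ 5 6 5 5 5 6 5 6 5 6 7; return 9

10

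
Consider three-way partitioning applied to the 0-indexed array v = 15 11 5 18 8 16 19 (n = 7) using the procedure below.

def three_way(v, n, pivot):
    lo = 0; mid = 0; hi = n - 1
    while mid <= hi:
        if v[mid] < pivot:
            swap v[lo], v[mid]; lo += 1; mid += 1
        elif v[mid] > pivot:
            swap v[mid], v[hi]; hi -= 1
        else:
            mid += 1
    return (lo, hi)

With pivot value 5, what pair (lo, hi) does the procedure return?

(0, 0)

pivot = 5; lo=0, mid=0, hi=6
v[mid]=15>5: swap v[0],v[6]; hi=5 → 19 11 5 18 8 16 15
v[mid]=19>5: swap v[0],v[5]; hi=4 → 16 11 5 18 8 19 15
v[mid]=16>5: swap v[0],v[4]; hi=3 → 8 11 5 18 16 19 15
v[mid]=8>5: swap v[0],v[3]; hi=2 → 18 11 5 8 16 19 15
v[mid]=18>5: swap v[0],v[2]; hi=1 → 5 11 18 8 16 19 15
v[mid]=5=5: mid=1
v[mid]=11>5: swap v[1],v[1]; hi=0 → 5 11 18 8 16 19 15
end: lo=0, hi=0; v = 5 11 18 8 16 19 15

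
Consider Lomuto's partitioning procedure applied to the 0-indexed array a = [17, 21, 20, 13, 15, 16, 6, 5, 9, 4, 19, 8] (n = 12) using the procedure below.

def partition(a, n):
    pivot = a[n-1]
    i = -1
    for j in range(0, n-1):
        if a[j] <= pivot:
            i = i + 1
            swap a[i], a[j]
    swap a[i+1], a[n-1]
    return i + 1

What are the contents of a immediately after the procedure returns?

[6, 5, 4, 8, 15, 16, 17, 21, 9, 20, 19, 13]

pivot=8, i=-1
j=0: 17>8, skip
j=1: 21>8, skip
j=2: 20>8, skip
j=3: 13>8, skip
j=4: 15>8, skip
j=5: 16>8, skip
j=6: 6≤8, i=0, swap(0,6) ⇒ [6, 21, 20, 13, 15, 16, 17, 5, 9, 4, 19, 8]
j=7: 5≤8, i=1, swap(1,7) ⇒ [6, 5, 20, 13, 15, 16, 17, 21, 9, 4, 19, 8]
j=8: 9>8, skip
j=9: 4≤8, i=2, swap(2,9) ⇒ [6, 5, 4, 13, 15, 16, 17, 21, 9, 20, 19, 8]
j=10: 19>8, skip
swap(3,11) ⇒ [6, 5, 4, 8, 15, 16, 17, 21, 9, 20, 19, 13]; return 3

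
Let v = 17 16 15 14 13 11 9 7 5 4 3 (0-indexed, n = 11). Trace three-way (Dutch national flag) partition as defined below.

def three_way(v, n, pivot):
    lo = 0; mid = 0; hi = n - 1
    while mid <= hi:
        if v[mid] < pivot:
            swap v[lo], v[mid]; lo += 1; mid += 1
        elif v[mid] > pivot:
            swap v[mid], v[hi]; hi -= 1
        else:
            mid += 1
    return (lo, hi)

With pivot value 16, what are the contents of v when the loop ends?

pivot = 16; lo=0, mid=0, hi=10
v[mid]=17>16: swap v[0],v[10]; hi=9 → 3 16 15 14 13 11 9 7 5 4 17
v[mid]=3<16: swap v[0],v[0]; lo=1,mid=1 → 3 16 15 14 13 11 9 7 5 4 17
v[mid]=16=16: mid=2
v[mid]=15<16: swap v[1],v[2]; lo=2,mid=3 → 3 15 16 14 13 11 9 7 5 4 17
v[mid]=14<16: swap v[2],v[3]; lo=3,mid=4 → 3 15 14 16 13 11 9 7 5 4 17
v[mid]=13<16: swap v[3],v[4]; lo=4,mid=5 → 3 15 14 13 16 11 9 7 5 4 17
v[mid]=11<16: swap v[4],v[5]; lo=5,mid=6 → 3 15 14 13 11 16 9 7 5 4 17
v[mid]=9<16: swap v[5],v[6]; lo=6,mid=7 → 3 15 14 13 11 9 16 7 5 4 17
v[mid]=7<16: swap v[6],v[7]; lo=7,mid=8 → 3 15 14 13 11 9 7 16 5 4 17
v[mid]=5<16: swap v[7],v[8]; lo=8,mid=9 → 3 15 14 13 11 9 7 5 16 4 17
v[mid]=4<16: swap v[8],v[9]; lo=9,mid=10 → 3 15 14 13 11 9 7 5 4 16 17
end: lo=9, hi=9; v = 3 15 14 13 11 9 7 5 4 16 17

3 15 14 13 11 9 7 5 4 16 17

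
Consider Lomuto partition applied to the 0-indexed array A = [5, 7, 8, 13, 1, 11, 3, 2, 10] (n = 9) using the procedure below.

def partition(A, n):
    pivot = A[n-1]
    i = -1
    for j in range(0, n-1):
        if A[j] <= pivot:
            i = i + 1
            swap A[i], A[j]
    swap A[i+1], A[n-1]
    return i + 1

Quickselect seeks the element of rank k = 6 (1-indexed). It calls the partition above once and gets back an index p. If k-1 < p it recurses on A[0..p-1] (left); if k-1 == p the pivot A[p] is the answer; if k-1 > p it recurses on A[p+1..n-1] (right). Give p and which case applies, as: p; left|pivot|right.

pivot = A[8] = 10; i = -1
j=0: A[0]=5 ≤ 10 → i=0, swap A[0],A[0] (no change) → [5, 7, 8, 13, 1, 11, 3, 2, 10]
j=1: A[1]=7 ≤ 10 → i=1, swap A[1],A[1] (no change) → [5, 7, 8, 13, 1, 11, 3, 2, 10]
j=2: A[2]=8 ≤ 10 → i=2, swap A[2],A[2] (no change) → [5, 7, 8, 13, 1, 11, 3, 2, 10]
j=3: A[3]=13 > 10 → no swap
j=4: A[4]=1 ≤ 10 → i=3, swap A[3],A[4] → [5, 7, 8, 1, 13, 11, 3, 2, 10]
j=5: A[5]=11 > 10 → no swap
j=6: A[6]=3 ≤ 10 → i=4, swap A[4],A[6] → [5, 7, 8, 1, 3, 11, 13, 2, 10]
j=7: A[7]=2 ≤ 10 → i=5, swap A[5],A[7] → [5, 7, 8, 1, 3, 2, 13, 11, 10]
final swap A[6],A[8] → [5, 7, 8, 1, 3, 2, 10, 11, 13]; return 6
p = 6; k-1 = 5 < 6 ⇒ left

6; left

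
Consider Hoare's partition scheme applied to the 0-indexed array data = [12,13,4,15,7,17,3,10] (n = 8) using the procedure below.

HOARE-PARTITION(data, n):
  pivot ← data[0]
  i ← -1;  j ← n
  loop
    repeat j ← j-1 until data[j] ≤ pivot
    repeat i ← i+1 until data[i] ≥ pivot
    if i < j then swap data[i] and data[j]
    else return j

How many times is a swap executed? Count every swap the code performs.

pivot=12
j stops at 7 (10), i stops at 0 (12); swap ⇒ [10,13,4,15,7,17,3,12]
j stops at 6 (3), i stops at 1 (13); swap ⇒ [10,3,4,15,7,17,13,12]
j stops at 4 (7), i stops at 3 (15); swap ⇒ [10,3,4,7,15,17,13,12]
j stops at 3, i stops at 4; i≥j ⇒ return 3. data=[10,3,4,7,15,17,13,12]

3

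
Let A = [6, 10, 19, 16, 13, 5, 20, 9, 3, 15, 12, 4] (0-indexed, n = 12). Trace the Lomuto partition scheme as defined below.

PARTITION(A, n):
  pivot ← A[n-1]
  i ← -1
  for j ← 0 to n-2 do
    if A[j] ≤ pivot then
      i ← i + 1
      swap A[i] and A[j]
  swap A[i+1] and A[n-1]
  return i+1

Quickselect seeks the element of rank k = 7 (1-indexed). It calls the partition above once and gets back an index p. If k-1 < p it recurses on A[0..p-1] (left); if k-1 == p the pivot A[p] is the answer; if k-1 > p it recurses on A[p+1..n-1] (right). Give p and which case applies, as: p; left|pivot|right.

pivot=4, i=-1
j=0: 6>4, skip
j=1: 10>4, skip
j=2: 19>4, skip
j=3: 16>4, skip
j=4: 13>4, skip
j=5: 5>4, skip
j=6: 20>4, skip
j=7: 9>4, skip
j=8: 3≤4, i=0, swap(0,8) ⇒ [3, 10, 19, 16, 13, 5, 20, 9, 6, 15, 12, 4]
j=9: 15>4, skip
j=10: 12>4, skip
swap(1,11) ⇒ [3, 4, 19, 16, 13, 5, 20, 9, 6, 15, 12, 10]; return 1
p = 1; k-1 = 6 > 1 ⇒ right

1; right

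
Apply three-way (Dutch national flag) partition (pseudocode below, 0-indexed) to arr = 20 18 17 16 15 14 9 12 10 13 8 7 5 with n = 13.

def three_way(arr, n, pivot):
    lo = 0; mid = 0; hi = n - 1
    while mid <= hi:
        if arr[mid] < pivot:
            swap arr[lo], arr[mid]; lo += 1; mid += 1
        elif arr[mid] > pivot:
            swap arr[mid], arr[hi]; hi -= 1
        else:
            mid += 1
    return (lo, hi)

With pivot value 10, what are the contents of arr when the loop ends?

pivot = 10; lo=0, mid=0, hi=12
arr[mid]=20>10: swap arr[0],arr[12]; hi=11 → 5 18 17 16 15 14 9 12 10 13 8 7 20
arr[mid]=5<10: swap arr[0],arr[0]; lo=1,mid=1 → 5 18 17 16 15 14 9 12 10 13 8 7 20
arr[mid]=18>10: swap arr[1],arr[11]; hi=10 → 5 7 17 16 15 14 9 12 10 13 8 18 20
arr[mid]=7<10: swap arr[1],arr[1]; lo=2,mid=2 → 5 7 17 16 15 14 9 12 10 13 8 18 20
arr[mid]=17>10: swap arr[2],arr[10]; hi=9 → 5 7 8 16 15 14 9 12 10 13 17 18 20
arr[mid]=8<10: swap arr[2],arr[2]; lo=3,mid=3 → 5 7 8 16 15 14 9 12 10 13 17 18 20
arr[mid]=16>10: swap arr[3],arr[9]; hi=8 → 5 7 8 13 15 14 9 12 10 16 17 18 20
arr[mid]=13>10: swap arr[3],arr[8]; hi=7 → 5 7 8 10 15 14 9 12 13 16 17 18 20
arr[mid]=10=10: mid=4
arr[mid]=15>10: swap arr[4],arr[7]; hi=6 → 5 7 8 10 12 14 9 15 13 16 17 18 20
arr[mid]=12>10: swap arr[4],arr[6]; hi=5 → 5 7 8 10 9 14 12 15 13 16 17 18 20
arr[mid]=9<10: swap arr[3],arr[4]; lo=4,mid=5 → 5 7 8 9 10 14 12 15 13 16 17 18 20
arr[mid]=14>10: swap arr[5],arr[5]; hi=4 → 5 7 8 9 10 14 12 15 13 16 17 18 20
end: lo=4, hi=4; arr = 5 7 8 9 10 14 12 15 13 16 17 18 20

5 7 8 9 10 14 12 15 13 16 17 18 20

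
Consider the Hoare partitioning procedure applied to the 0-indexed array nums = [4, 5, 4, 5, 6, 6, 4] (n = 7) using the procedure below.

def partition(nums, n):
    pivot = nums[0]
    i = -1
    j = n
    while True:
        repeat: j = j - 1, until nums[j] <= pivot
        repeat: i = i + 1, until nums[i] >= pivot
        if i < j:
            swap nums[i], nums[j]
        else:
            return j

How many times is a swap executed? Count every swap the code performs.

pivot = nums[0] = 4; i = -1, j = 7
j→6 (nums[6]=4≤4), i→0 (nums[0]=4≥4); i<j, swap → [4, 5, 4, 5, 6, 6, 4]
j→2 (nums[2]=4≤4), i→1 (nums[1]=5≥4); i<j, swap → [4, 4, 5, 5, 6, 6, 4]
j→1, i→2; i≥j, return j=1. nums = [4, 4, 5, 5, 6, 6, 4]

2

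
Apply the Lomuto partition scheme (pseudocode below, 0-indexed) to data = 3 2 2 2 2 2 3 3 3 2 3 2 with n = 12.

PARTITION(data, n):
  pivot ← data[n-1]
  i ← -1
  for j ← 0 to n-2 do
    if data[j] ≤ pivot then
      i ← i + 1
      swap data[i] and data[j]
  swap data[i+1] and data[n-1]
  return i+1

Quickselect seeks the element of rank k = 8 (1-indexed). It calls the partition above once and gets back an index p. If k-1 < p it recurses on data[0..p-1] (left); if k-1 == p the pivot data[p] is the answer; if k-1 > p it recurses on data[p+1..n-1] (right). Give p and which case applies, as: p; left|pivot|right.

6; right

pivot=2, i=-1
j=0: 3>2, skip
j=1: 2≤2, i=0, swap(0,1) ⇒ 2 3 2 2 2 2 3 3 3 2 3 2
j=2: 2≤2, i=1, swap(1,2) ⇒ 2 2 3 2 2 2 3 3 3 2 3 2
j=3: 2≤2, i=2, swap(2,3) ⇒ 2 2 2 3 2 2 3 3 3 2 3 2
j=4: 2≤2, i=3, swap(3,4) ⇒ 2 2 2 2 3 2 3 3 3 2 3 2
j=5: 2≤2, i=4, swap(4,5) ⇒ 2 2 2 2 2 3 3 3 3 2 3 2
j=6: 3>2, skip
j=7: 3>2, skip
j=8: 3>2, skip
j=9: 2≤2, i=5, swap(5,9) ⇒ 2 2 2 2 2 2 3 3 3 3 3 2
j=10: 3>2, skip
swap(6,11) ⇒ 2 2 2 2 2 2 2 3 3 3 3 3; return 6
p = 6; k-1 = 7 > 6 ⇒ right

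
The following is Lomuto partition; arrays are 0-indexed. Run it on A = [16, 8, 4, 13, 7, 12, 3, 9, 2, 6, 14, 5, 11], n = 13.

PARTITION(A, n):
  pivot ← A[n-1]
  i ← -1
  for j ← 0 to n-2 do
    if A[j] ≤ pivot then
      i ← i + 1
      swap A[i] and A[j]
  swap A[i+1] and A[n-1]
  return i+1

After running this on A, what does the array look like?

pivot = A[12] = 11; i = -1
j=0: A[0]=16 > 11 → no swap
j=1: A[1]=8 ≤ 11 → i=0, swap A[0],A[1] → [8, 16, 4, 13, 7, 12, 3, 9, 2, 6, 14, 5, 11]
j=2: A[2]=4 ≤ 11 → i=1, swap A[1],A[2] → [8, 4, 16, 13, 7, 12, 3, 9, 2, 6, 14, 5, 11]
j=3: A[3]=13 > 11 → no swap
j=4: A[4]=7 ≤ 11 → i=2, swap A[2],A[4] → [8, 4, 7, 13, 16, 12, 3, 9, 2, 6, 14, 5, 11]
j=5: A[5]=12 > 11 → no swap
j=6: A[6]=3 ≤ 11 → i=3, swap A[3],A[6] → [8, 4, 7, 3, 16, 12, 13, 9, 2, 6, 14, 5, 11]
j=7: A[7]=9 ≤ 11 → i=4, swap A[4],A[7] → [8, 4, 7, 3, 9, 12, 13, 16, 2, 6, 14, 5, 11]
j=8: A[8]=2 ≤ 11 → i=5, swap A[5],A[8] → [8, 4, 7, 3, 9, 2, 13, 16, 12, 6, 14, 5, 11]
j=9: A[9]=6 ≤ 11 → i=6, swap A[6],A[9] → [8, 4, 7, 3, 9, 2, 6, 16, 12, 13, 14, 5, 11]
j=10: A[10]=14 > 11 → no swap
j=11: A[11]=5 ≤ 11 → i=7, swap A[7],A[11] → [8, 4, 7, 3, 9, 2, 6, 5, 12, 13, 14, 16, 11]
final swap A[8],A[12] → [8, 4, 7, 3, 9, 2, 6, 5, 11, 13, 14, 16, 12]; return 8

[8, 4, 7, 3, 9, 2, 6, 5, 11, 13, 14, 16, 12]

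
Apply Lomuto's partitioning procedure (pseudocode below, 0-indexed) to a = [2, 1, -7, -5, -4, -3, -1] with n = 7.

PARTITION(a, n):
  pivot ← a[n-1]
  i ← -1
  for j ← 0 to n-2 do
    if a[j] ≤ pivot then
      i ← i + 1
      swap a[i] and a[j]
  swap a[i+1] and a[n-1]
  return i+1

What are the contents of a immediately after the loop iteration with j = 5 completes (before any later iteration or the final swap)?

pivot=-1, i=-1
j=0: 2>-1, skip
j=1: 1>-1, skip
j=2: -7≤-1, i=0, swap(0,2) ⇒ [-7, 1, 2, -5, -4, -3, -1]
j=3: -5≤-1, i=1, swap(1,3) ⇒ [-7, -5, 2, 1, -4, -3, -1]
j=4: -4≤-1, i=2, swap(2,4) ⇒ [-7, -5, -4, 1, 2, -3, -1]
j=5: -3≤-1, i=3, swap(3,5) ⇒ [-7, -5, -4, -3, 2, 1, -1]
(after j=5) a = [-7, -5, -4, -3, 2, 1, -1]

[-7, -5, -4, -3, 2, 1, -1]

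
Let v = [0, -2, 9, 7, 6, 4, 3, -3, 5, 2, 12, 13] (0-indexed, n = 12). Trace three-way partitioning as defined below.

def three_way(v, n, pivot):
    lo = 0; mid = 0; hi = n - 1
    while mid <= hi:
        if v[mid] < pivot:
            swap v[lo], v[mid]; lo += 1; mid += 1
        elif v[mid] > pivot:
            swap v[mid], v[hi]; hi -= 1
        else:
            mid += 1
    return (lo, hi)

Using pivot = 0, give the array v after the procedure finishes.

pivot = 0; lo=0, mid=0, hi=11
v[mid]=0=0: mid=1
v[mid]=-2<0: swap v[0],v[1]; lo=1,mid=2 → [-2, 0, 9, 7, 6, 4, 3, -3, 5, 2, 12, 13]
v[mid]=9>0: swap v[2],v[11]; hi=10 → [-2, 0, 13, 7, 6, 4, 3, -3, 5, 2, 12, 9]
v[mid]=13>0: swap v[2],v[10]; hi=9 → [-2, 0, 12, 7, 6, 4, 3, -3, 5, 2, 13, 9]
v[mid]=12>0: swap v[2],v[9]; hi=8 → [-2, 0, 2, 7, 6, 4, 3, -3, 5, 12, 13, 9]
v[mid]=2>0: swap v[2],v[8]; hi=7 → [-2, 0, 5, 7, 6, 4, 3, -3, 2, 12, 13, 9]
v[mid]=5>0: swap v[2],v[7]; hi=6 → [-2, 0, -3, 7, 6, 4, 3, 5, 2, 12, 13, 9]
v[mid]=-3<0: swap v[1],v[2]; lo=2,mid=3 → [-2, -3, 0, 7, 6, 4, 3, 5, 2, 12, 13, 9]
v[mid]=7>0: swap v[3],v[6]; hi=5 → [-2, -3, 0, 3, 6, 4, 7, 5, 2, 12, 13, 9]
v[mid]=3>0: swap v[3],v[5]; hi=4 → [-2, -3, 0, 4, 6, 3, 7, 5, 2, 12, 13, 9]
v[mid]=4>0: swap v[3],v[4]; hi=3 → [-2, -3, 0, 6, 4, 3, 7, 5, 2, 12, 13, 9]
v[mid]=6>0: swap v[3],v[3]; hi=2 → [-2, -3, 0, 6, 4, 3, 7, 5, 2, 12, 13, 9]
end: lo=2, hi=2; v = [-2, -3, 0, 6, 4, 3, 7, 5, 2, 12, 13, 9]

[-2, -3, 0, 6, 4, 3, 7, 5, 2, 12, 13, 9]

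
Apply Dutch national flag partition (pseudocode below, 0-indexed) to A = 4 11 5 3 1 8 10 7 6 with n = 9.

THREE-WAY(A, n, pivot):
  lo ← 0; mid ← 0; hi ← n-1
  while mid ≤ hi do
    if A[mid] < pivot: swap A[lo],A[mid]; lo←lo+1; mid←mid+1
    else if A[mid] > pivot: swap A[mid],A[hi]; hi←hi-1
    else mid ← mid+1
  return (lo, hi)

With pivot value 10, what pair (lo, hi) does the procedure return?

lo=0 mid=0 hi=8
4<10: swap(0,0), lo=1 mid=1 ⇒ 4 11 5 3 1 8 10 7 6
11>10: swap(1,8), hi=7 ⇒ 4 6 5 3 1 8 10 7 11
6<10: swap(1,1), lo=2 mid=2 ⇒ 4 6 5 3 1 8 10 7 11
5<10: swap(2,2), lo=3 mid=3 ⇒ 4 6 5 3 1 8 10 7 11
3<10: swap(3,3), lo=4 mid=4 ⇒ 4 6 5 3 1 8 10 7 11
1<10: swap(4,4), lo=5 mid=5 ⇒ 4 6 5 3 1 8 10 7 11
8<10: swap(5,5), lo=6 mid=6 ⇒ 4 6 5 3 1 8 10 7 11
10=10: mid=7
7<10: swap(6,7), lo=7 mid=8 ⇒ 4 6 5 3 1 8 7 10 11
done. lo=7 hi=7; A=4 6 5 3 1 8 7 10 11

(7, 7)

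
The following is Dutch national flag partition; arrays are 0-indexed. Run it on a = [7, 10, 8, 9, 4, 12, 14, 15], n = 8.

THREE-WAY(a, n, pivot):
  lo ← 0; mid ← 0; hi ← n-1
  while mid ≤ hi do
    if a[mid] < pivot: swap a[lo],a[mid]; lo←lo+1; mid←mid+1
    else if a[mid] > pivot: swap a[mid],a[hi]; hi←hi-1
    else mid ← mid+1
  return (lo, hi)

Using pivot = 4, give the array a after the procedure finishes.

[4, 8, 9, 10, 12, 14, 15, 7]

lo=0 mid=0 hi=7
7>4: swap(0,7), hi=6 ⇒ [15, 10, 8, 9, 4, 12, 14, 7]
15>4: swap(0,6), hi=5 ⇒ [14, 10, 8, 9, 4, 12, 15, 7]
14>4: swap(0,5), hi=4 ⇒ [12, 10, 8, 9, 4, 14, 15, 7]
12>4: swap(0,4), hi=3 ⇒ [4, 10, 8, 9, 12, 14, 15, 7]
4=4: mid=1
10>4: swap(1,3), hi=2 ⇒ [4, 9, 8, 10, 12, 14, 15, 7]
9>4: swap(1,2), hi=1 ⇒ [4, 8, 9, 10, 12, 14, 15, 7]
8>4: swap(1,1), hi=0 ⇒ [4, 8, 9, 10, 12, 14, 15, 7]
done. lo=0 hi=0; a=[4, 8, 9, 10, 12, 14, 15, 7]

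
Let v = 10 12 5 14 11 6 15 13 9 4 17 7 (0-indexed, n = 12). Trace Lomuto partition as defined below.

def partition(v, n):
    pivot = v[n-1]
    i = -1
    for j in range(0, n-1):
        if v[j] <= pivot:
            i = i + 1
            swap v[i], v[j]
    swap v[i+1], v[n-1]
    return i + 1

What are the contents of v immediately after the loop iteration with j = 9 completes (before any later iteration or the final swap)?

pivot = v[11] = 7; i = -1
j=0: v[0]=10 > 7 → no swap
j=1: v[1]=12 > 7 → no swap
j=2: v[2]=5 ≤ 7 → i=0, swap v[0],v[2] → 5 12 10 14 11 6 15 13 9 4 17 7
j=3: v[3]=14 > 7 → no swap
j=4: v[4]=11 > 7 → no swap
j=5: v[5]=6 ≤ 7 → i=1, swap v[1],v[5] → 5 6 10 14 11 12 15 13 9 4 17 7
j=6: v[6]=15 > 7 → no swap
j=7: v[7]=13 > 7 → no swap
j=8: v[8]=9 > 7 → no swap
j=9: v[9]=4 ≤ 7 → i=2, swap v[2],v[9] → 5 6 4 14 11 12 15 13 9 10 17 7
(after j=9) v = 5 6 4 14 11 12 15 13 9 10 17 7

5 6 4 14 11 12 15 13 9 10 17 7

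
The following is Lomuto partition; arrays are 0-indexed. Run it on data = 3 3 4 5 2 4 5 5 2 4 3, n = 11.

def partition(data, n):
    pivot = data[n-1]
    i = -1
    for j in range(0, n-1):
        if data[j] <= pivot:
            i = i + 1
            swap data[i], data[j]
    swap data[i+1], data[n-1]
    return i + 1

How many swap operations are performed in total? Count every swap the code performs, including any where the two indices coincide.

pivot = data[10] = 3; i = -1
j=0: data[0]=3 ≤ 3 → i=0, swap data[0],data[0] (no change) → 3 3 4 5 2 4 5 5 2 4 3
j=1: data[1]=3 ≤ 3 → i=1, swap data[1],data[1] (no change) → 3 3 4 5 2 4 5 5 2 4 3
j=2: data[2]=4 > 3 → no swap
j=3: data[3]=5 > 3 → no swap
j=4: data[4]=2 ≤ 3 → i=2, swap data[2],data[4] → 3 3 2 5 4 4 5 5 2 4 3
j=5: data[5]=4 > 3 → no swap
j=6: data[6]=5 > 3 → no swap
j=7: data[7]=5 > 3 → no swap
j=8: data[8]=2 ≤ 3 → i=3, swap data[3],data[8] → 3 3 2 2 4 4 5 5 5 4 3
j=9: data[9]=4 > 3 → no swap
final swap data[4],data[10] → 3 3 2 2 3 4 5 5 5 4 4; return 4

5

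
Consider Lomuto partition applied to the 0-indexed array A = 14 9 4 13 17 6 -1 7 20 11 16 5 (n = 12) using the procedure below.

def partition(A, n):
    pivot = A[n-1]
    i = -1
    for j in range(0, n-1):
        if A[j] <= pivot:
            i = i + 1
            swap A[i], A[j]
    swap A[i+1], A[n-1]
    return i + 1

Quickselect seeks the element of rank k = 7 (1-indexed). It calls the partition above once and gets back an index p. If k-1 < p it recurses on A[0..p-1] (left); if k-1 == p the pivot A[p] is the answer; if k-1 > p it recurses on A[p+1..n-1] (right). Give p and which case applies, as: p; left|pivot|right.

2; right

pivot = A[11] = 5; i = -1
j=0: A[0]=14 > 5 → no swap
j=1: A[1]=9 > 5 → no swap
j=2: A[2]=4 ≤ 5 → i=0, swap A[0],A[2] → 4 9 14 13 17 6 -1 7 20 11 16 5
j=3: A[3]=13 > 5 → no swap
j=4: A[4]=17 > 5 → no swap
j=5: A[5]=6 > 5 → no swap
j=6: A[6]=-1 ≤ 5 → i=1, swap A[1],A[6] → 4 -1 14 13 17 6 9 7 20 11 16 5
j=7: A[7]=7 > 5 → no swap
j=8: A[8]=20 > 5 → no swap
j=9: A[9]=11 > 5 → no swap
j=10: A[10]=16 > 5 → no swap
final swap A[2],A[11] → 4 -1 5 13 17 6 9 7 20 11 16 14; return 2
p = 2; k-1 = 6 > 2 ⇒ right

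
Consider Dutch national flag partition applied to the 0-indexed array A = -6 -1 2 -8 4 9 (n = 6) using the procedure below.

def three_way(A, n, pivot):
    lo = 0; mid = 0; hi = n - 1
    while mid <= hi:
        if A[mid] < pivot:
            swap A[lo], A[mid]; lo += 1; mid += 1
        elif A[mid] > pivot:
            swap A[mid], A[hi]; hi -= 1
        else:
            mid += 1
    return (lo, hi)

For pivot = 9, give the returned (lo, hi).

(5, 5)

pivot = 9; lo=0, mid=0, hi=5
A[mid]=-6<9: swap A[0],A[0]; lo=1,mid=1 → -6 -1 2 -8 4 9
A[mid]=-1<9: swap A[1],A[1]; lo=2,mid=2 → -6 -1 2 -8 4 9
A[mid]=2<9: swap A[2],A[2]; lo=3,mid=3 → -6 -1 2 -8 4 9
A[mid]=-8<9: swap A[3],A[3]; lo=4,mid=4 → -6 -1 2 -8 4 9
A[mid]=4<9: swap A[4],A[4]; lo=5,mid=5 → -6 -1 2 -8 4 9
A[mid]=9=9: mid=6
end: lo=5, hi=5; A = -6 -1 2 -8 4 9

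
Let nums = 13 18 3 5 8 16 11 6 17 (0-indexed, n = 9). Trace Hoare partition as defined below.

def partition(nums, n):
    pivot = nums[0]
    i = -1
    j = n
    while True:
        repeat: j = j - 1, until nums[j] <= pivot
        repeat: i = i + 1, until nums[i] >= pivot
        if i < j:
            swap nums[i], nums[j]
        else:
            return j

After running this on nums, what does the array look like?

pivot = nums[0] = 13; i = -1, j = 9
j→7 (nums[7]=6≤13), i→0 (nums[0]=13≥13); i<j, swap → 6 18 3 5 8 16 11 13 17
j→6 (nums[6]=11≤13), i→1 (nums[1]=18≥13); i<j, swap → 6 11 3 5 8 16 18 13 17
j→4, i→5; i≥j, return j=4. nums = 6 11 3 5 8 16 18 13 17

6 11 3 5 8 16 18 13 17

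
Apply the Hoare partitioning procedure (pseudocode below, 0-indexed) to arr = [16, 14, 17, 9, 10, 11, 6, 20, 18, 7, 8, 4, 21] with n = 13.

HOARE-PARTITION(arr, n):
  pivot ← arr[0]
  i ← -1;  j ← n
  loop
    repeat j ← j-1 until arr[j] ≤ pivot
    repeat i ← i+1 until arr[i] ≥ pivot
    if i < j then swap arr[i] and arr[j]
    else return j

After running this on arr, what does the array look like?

pivot = arr[0] = 16; i = -1, j = 13
j→11 (arr[11]=4≤16), i→0 (arr[0]=16≥16); i<j, swap → [4, 14, 17, 9, 10, 11, 6, 20, 18, 7, 8, 16, 21]
j→10 (arr[10]=8≤16), i→2 (arr[2]=17≥16); i<j, swap → [4, 14, 8, 9, 10, 11, 6, 20, 18, 7, 17, 16, 21]
j→9 (arr[9]=7≤16), i→7 (arr[7]=20≥16); i<j, swap → [4, 14, 8, 9, 10, 11, 6, 7, 18, 20, 17, 16, 21]
j→7, i→8; i≥j, return j=7. arr = [4, 14, 8, 9, 10, 11, 6, 7, 18, 20, 17, 16, 21]

[4, 14, 8, 9, 10, 11, 6, 7, 18, 20, 17, 16, 21]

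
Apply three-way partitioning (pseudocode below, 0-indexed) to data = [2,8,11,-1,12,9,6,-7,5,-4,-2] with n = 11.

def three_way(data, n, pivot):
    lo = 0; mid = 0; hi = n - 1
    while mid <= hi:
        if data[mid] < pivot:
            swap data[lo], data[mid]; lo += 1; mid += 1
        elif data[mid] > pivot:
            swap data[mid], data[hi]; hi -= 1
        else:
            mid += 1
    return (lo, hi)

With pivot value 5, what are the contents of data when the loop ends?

[2,-2,-4,-1,-7,5,6,9,12,11,8]

lo=0 mid=0 hi=10
2<5: swap(0,0), lo=1 mid=1 ⇒ [2,8,11,-1,12,9,6,-7,5,-4,-2]
8>5: swap(1,10), hi=9 ⇒ [2,-2,11,-1,12,9,6,-7,5,-4,8]
-2<5: swap(1,1), lo=2 mid=2 ⇒ [2,-2,11,-1,12,9,6,-7,5,-4,8]
11>5: swap(2,9), hi=8 ⇒ [2,-2,-4,-1,12,9,6,-7,5,11,8]
-4<5: swap(2,2), lo=3 mid=3 ⇒ [2,-2,-4,-1,12,9,6,-7,5,11,8]
-1<5: swap(3,3), lo=4 mid=4 ⇒ [2,-2,-4,-1,12,9,6,-7,5,11,8]
12>5: swap(4,8), hi=7 ⇒ [2,-2,-4,-1,5,9,6,-7,12,11,8]
5=5: mid=5
9>5: swap(5,7), hi=6 ⇒ [2,-2,-4,-1,5,-7,6,9,12,11,8]
-7<5: swap(4,5), lo=5 mid=6 ⇒ [2,-2,-4,-1,-7,5,6,9,12,11,8]
6>5: swap(6,6), hi=5 ⇒ [2,-2,-4,-1,-7,5,6,9,12,11,8]
done. lo=5 hi=5; data=[2,-2,-4,-1,-7,5,6,9,12,11,8]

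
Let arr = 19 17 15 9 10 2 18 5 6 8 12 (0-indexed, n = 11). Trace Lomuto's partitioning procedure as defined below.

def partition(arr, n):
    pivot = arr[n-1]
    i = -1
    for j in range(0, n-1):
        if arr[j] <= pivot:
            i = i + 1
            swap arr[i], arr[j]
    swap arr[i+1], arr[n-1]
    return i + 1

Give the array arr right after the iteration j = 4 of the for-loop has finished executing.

9 10 15 19 17 2 18 5 6 8 12

pivot=12, i=-1
j=0: 19>12, skip
j=1: 17>12, skip
j=2: 15>12, skip
j=3: 9≤12, i=0, swap(0,3) ⇒ 9 17 15 19 10 2 18 5 6 8 12
j=4: 10≤12, i=1, swap(1,4) ⇒ 9 10 15 19 17 2 18 5 6 8 12
(after j=4) arr = 9 10 15 19 17 2 18 5 6 8 12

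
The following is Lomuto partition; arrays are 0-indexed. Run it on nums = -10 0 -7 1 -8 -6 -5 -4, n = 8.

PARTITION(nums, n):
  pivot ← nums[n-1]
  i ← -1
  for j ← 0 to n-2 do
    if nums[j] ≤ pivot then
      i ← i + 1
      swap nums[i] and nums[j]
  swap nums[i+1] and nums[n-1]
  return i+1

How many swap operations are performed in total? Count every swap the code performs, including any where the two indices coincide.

pivot = nums[7] = -4; i = -1
j=0: nums[0]=-10 ≤ -4 → i=0, swap nums[0],nums[0] (no change) → -10 0 -7 1 -8 -6 -5 -4
j=1: nums[1]=0 > -4 → no swap
j=2: nums[2]=-7 ≤ -4 → i=1, swap nums[1],nums[2] → -10 -7 0 1 -8 -6 -5 -4
j=3: nums[3]=1 > -4 → no swap
j=4: nums[4]=-8 ≤ -4 → i=2, swap nums[2],nums[4] → -10 -7 -8 1 0 -6 -5 -4
j=5: nums[5]=-6 ≤ -4 → i=3, swap nums[3],nums[5] → -10 -7 -8 -6 0 1 -5 -4
j=6: nums[6]=-5 ≤ -4 → i=4, swap nums[4],nums[6] → -10 -7 -8 -6 -5 1 0 -4
final swap nums[5],nums[7] → -10 -7 -8 -6 -5 -4 0 1; return 5

6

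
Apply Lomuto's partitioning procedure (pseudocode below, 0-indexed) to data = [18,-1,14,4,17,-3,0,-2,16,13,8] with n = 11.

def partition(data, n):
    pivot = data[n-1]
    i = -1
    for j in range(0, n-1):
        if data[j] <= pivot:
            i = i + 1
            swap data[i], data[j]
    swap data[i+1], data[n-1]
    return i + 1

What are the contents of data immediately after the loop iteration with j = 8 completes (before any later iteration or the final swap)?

[-1,4,-3,0,-2,14,18,17,16,13,8]

pivot=8, i=-1
j=0: 18>8, skip
j=1: -1≤8, i=0, swap(0,1) ⇒ [-1,18,14,4,17,-3,0,-2,16,13,8]
j=2: 14>8, skip
j=3: 4≤8, i=1, swap(1,3) ⇒ [-1,4,14,18,17,-3,0,-2,16,13,8]
j=4: 17>8, skip
j=5: -3≤8, i=2, swap(2,5) ⇒ [-1,4,-3,18,17,14,0,-2,16,13,8]
j=6: 0≤8, i=3, swap(3,6) ⇒ [-1,4,-3,0,17,14,18,-2,16,13,8]
j=7: -2≤8, i=4, swap(4,7) ⇒ [-1,4,-3,0,-2,14,18,17,16,13,8]
j=8: 16>8, skip
(after j=8) data = [-1,4,-3,0,-2,14,18,17,16,13,8]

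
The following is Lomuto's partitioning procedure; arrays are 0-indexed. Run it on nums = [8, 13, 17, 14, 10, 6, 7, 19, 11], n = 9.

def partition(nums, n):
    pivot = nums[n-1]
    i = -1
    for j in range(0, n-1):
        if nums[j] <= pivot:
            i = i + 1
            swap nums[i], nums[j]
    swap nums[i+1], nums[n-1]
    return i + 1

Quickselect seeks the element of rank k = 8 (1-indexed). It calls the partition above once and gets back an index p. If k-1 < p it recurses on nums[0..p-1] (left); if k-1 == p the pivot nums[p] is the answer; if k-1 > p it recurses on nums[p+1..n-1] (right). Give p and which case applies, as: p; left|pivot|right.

pivot = nums[8] = 11; i = -1
j=0: nums[0]=8 ≤ 11 → i=0, swap nums[0],nums[0] (no change) → [8, 13, 17, 14, 10, 6, 7, 19, 11]
j=1: nums[1]=13 > 11 → no swap
j=2: nums[2]=17 > 11 → no swap
j=3: nums[3]=14 > 11 → no swap
j=4: nums[4]=10 ≤ 11 → i=1, swap nums[1],nums[4] → [8, 10, 17, 14, 13, 6, 7, 19, 11]
j=5: nums[5]=6 ≤ 11 → i=2, swap nums[2],nums[5] → [8, 10, 6, 14, 13, 17, 7, 19, 11]
j=6: nums[6]=7 ≤ 11 → i=3, swap nums[3],nums[6] → [8, 10, 6, 7, 13, 17, 14, 19, 11]
j=7: nums[7]=19 > 11 → no swap
final swap nums[4],nums[8] → [8, 10, 6, 7, 11, 17, 14, 19, 13]; return 4
p = 4; k-1 = 7 > 4 ⇒ right

4; right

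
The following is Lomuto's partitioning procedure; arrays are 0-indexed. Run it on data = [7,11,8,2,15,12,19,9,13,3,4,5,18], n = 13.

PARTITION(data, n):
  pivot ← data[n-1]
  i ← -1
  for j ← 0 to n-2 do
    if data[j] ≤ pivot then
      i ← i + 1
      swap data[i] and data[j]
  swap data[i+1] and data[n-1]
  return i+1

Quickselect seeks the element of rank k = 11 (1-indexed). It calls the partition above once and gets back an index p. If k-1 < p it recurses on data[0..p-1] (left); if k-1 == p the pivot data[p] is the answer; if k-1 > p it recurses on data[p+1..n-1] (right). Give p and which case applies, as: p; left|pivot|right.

11; left

pivot=18, i=-1
j=0: 7≤18, i=0, swap(0,0) ⇒ [7,11,8,2,15,12,19,9,13,3,4,5,18]
j=1: 11≤18, i=1, swap(1,1) ⇒ [7,11,8,2,15,12,19,9,13,3,4,5,18]
j=2: 8≤18, i=2, swap(2,2) ⇒ [7,11,8,2,15,12,19,9,13,3,4,5,18]
j=3: 2≤18, i=3, swap(3,3) ⇒ [7,11,8,2,15,12,19,9,13,3,4,5,18]
j=4: 15≤18, i=4, swap(4,4) ⇒ [7,11,8,2,15,12,19,9,13,3,4,5,18]
j=5: 12≤18, i=5, swap(5,5) ⇒ [7,11,8,2,15,12,19,9,13,3,4,5,18]
j=6: 19>18, skip
j=7: 9≤18, i=6, swap(6,7) ⇒ [7,11,8,2,15,12,9,19,13,3,4,5,18]
j=8: 13≤18, i=7, swap(7,8) ⇒ [7,11,8,2,15,12,9,13,19,3,4,5,18]
j=9: 3≤18, i=8, swap(8,9) ⇒ [7,11,8,2,15,12,9,13,3,19,4,5,18]
j=10: 4≤18, i=9, swap(9,10) ⇒ [7,11,8,2,15,12,9,13,3,4,19,5,18]
j=11: 5≤18, i=10, swap(10,11) ⇒ [7,11,8,2,15,12,9,13,3,4,5,19,18]
swap(11,12) ⇒ [7,11,8,2,15,12,9,13,3,4,5,18,19]; return 11
p = 11; k-1 = 10 < 11 ⇒ left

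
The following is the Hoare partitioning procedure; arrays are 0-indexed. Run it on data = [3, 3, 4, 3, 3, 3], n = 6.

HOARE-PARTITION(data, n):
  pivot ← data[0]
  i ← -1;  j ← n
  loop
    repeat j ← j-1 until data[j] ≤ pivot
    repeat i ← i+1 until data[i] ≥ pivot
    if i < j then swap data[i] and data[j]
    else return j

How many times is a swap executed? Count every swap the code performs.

3

pivot=3
j stops at 5 (3), i stops at 0 (3); swap ⇒ [3, 3, 4, 3, 3, 3]
j stops at 4 (3), i stops at 1 (3); swap ⇒ [3, 3, 4, 3, 3, 3]
j stops at 3 (3), i stops at 2 (4); swap ⇒ [3, 3, 3, 4, 3, 3]
j stops at 2, i stops at 3; i≥j ⇒ return 2. data=[3, 3, 3, 4, 3, 3]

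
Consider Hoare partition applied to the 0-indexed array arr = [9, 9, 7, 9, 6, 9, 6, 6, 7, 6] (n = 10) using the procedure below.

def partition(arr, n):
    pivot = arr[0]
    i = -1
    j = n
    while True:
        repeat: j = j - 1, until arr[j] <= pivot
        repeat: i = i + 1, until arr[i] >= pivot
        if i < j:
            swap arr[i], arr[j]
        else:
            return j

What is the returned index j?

pivot = arr[0] = 9; i = -1, j = 10
j→9 (arr[9]=6≤9), i→0 (arr[0]=9≥9); i<j, swap → [6, 9, 7, 9, 6, 9, 6, 6, 7, 9]
j→8 (arr[8]=7≤9), i→1 (arr[1]=9≥9); i<j, swap → [6, 7, 7, 9, 6, 9, 6, 6, 9, 9]
j→7 (arr[7]=6≤9), i→3 (arr[3]=9≥9); i<j, swap → [6, 7, 7, 6, 6, 9, 6, 9, 9, 9]
j→6 (arr[6]=6≤9), i→5 (arr[5]=9≥9); i<j, swap → [6, 7, 7, 6, 6, 6, 9, 9, 9, 9]
j→5, i→6; i≥j, return j=5. arr = [6, 7, 7, 6, 6, 6, 9, 9, 9, 9]

5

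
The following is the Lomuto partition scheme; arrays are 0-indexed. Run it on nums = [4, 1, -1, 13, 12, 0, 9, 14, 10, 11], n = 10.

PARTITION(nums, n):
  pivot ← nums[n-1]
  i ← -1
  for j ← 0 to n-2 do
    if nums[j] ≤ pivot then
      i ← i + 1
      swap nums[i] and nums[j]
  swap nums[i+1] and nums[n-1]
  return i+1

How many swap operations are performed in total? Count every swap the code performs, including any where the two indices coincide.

pivot=11, i=-1
j=0: 4≤11, i=0, swap(0,0) ⇒ [4, 1, -1, 13, 12, 0, 9, 14, 10, 11]
j=1: 1≤11, i=1, swap(1,1) ⇒ [4, 1, -1, 13, 12, 0, 9, 14, 10, 11]
j=2: -1≤11, i=2, swap(2,2) ⇒ [4, 1, -1, 13, 12, 0, 9, 14, 10, 11]
j=3: 13>11, skip
j=4: 12>11, skip
j=5: 0≤11, i=3, swap(3,5) ⇒ [4, 1, -1, 0, 12, 13, 9, 14, 10, 11]
j=6: 9≤11, i=4, swap(4,6) ⇒ [4, 1, -1, 0, 9, 13, 12, 14, 10, 11]
j=7: 14>11, skip
j=8: 10≤11, i=5, swap(5,8) ⇒ [4, 1, -1, 0, 9, 10, 12, 14, 13, 11]
swap(6,9) ⇒ [4, 1, -1, 0, 9, 10, 11, 14, 13, 12]; return 6

7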